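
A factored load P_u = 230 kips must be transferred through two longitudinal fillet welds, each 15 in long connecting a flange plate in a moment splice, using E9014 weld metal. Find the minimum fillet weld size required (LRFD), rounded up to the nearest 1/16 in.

E90XX → F_EXX = 90 ksi.
Total weld length L = 30 in.
Required throat t_e = P_u / (φ × 0.6 F_EXX × L) = 230 / (0.75 × 0.6 × 90 × 30) = 0.1893 in.
Required leg w = t_e / 0.707 = 0.2678 in → use 5/16 in.

w = 5/16 in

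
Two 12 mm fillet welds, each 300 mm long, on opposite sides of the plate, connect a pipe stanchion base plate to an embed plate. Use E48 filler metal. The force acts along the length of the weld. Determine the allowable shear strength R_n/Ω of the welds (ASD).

E48XX → F_EXX = 480 MPa.
Effective throat t_e = 0.707 × 12 = 8.484 mm.
Total length L = 600 mm; A_we = 8.484 × 600 = 5090 mm².
F_nw = 0.6 F_EXX = 0.6 × 480 = 288 MPa.
R_n = 288 × 5090 × 10⁻³ = 1466 kN; R_n/Ω = 1466/2.0 = 733 kN.

R_n/Ω ≈ 733 kN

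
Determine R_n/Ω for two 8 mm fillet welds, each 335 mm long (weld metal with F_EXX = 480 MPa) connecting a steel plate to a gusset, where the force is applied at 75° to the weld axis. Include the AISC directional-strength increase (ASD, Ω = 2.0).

R_n/Ω ≈ 805 kN

t_e = 0.707 × 8 = 5.656 mm; A_we = 5.656 × 670 = 3790 mm².
Directional factor: 1.0 + 0.5 sin^1.5(75°) = 1.475.
F_nw = 0.6 × 480 × 1.475 = 424.7 MPa.
R_n/Ω = (424.7 × 3790) / 2.0 × 10⁻³ = 804.7 kN.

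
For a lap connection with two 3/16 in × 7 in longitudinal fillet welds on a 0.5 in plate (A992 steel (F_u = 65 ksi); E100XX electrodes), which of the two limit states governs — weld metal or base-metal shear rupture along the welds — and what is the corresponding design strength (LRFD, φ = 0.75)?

E100XX → F_EXX = 100 ksi.
t_e = 0.707 × 0.1875 = 0.1326 in; L = 14 in.
Weld metal: φR_n = 0.75 × 0.6 × 100 × 0.1326 × 14 = 83.51 kip.
Base metal (shear rupture): φR_n = 0.75 × 0.6 × 65 × 0.5 × 14 = 204.8 kip.
Governing: weld metal.

φR_n ≈ 83.5 kip (weld metal governs)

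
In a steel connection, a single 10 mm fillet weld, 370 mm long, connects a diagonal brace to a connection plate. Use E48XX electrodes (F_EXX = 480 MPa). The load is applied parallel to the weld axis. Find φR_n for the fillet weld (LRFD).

Effective throat t_e = 0.707 × 10 = 7.07 mm.
Total length L = 370 mm; A_we = 7.07 × 370 = 2616 mm².
F_nw = 0.6 F_EXX = 0.6 × 480 = 288 MPa.
φR_n = 0.75 × 288 × 2616 × 10⁻³ = 565 kN.

φR_n ≈ 565 kN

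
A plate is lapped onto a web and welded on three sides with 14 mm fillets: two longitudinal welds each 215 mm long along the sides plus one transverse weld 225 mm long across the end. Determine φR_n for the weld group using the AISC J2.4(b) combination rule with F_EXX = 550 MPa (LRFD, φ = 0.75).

φR_n ≈ 1720 kN

t_e = 0.707 × 14 = 9.898 mm.
R_nwl = 0.6 × 550 × 9.898 × 430 × 10⁻³ = 1405 kN (longitudinal, 2 welds).
R_nwt = 0.6 × 550 × 9.898 × 225 × 10⁻³ = 734.9 kN (transverse, base value).
(i) R_nwl + R_nwt = 2139 kN; (ii) 0.85 R_nwl + 1.5 R_nwt = 2296 kN.
R_n = max = 2296 kN [governs: (ii)]; φR_n = 1722 kN.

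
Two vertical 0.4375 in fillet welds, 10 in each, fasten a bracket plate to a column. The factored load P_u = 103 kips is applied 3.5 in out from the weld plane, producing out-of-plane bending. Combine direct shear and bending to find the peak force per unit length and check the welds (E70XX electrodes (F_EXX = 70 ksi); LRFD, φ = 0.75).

f_max ≈ 12 kip/in; NOT adequate

L_w = 2 × 10 = 20 in; section modulus (unit throat) S = 2 × L²/6 = 33.33 in².
Direct shear f_v = P/L_w = 103/20 = 5.15 kip/in.
Moment M = P × e = 103 × 3.5 = 360.5 kip·in; bending f_b = M/S = 10.81 kip/in.
f_max = √(f_v² + f_b²) = √(5.15² + 10.81²) = 11.98 kip/in.
φr_n = 0.75 × 0.6 × 70 × (0.707 × 0.4375) = 9.743 kip/in → NOT adequate.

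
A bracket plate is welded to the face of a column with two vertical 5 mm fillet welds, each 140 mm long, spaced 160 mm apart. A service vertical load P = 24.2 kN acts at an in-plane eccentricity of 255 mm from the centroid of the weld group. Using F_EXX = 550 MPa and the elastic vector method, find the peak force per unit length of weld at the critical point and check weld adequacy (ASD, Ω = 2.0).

f_max ≈ 361 N/mm; adequate

Total weld length L_w = 280 mm. Treat welds as unit-width lines.
Polar moment about centroid: J = 2[d³/12 + d(b/2)²] = 2[140³/12 + 140×80²] = 2249000 mm³.
Direct shear f_v = P/L_w = 24.2×10³ / 280 = 86.43 N/mm (vertical).
Torsion M = P·e = 24.2×10³ × 255 = 6171000 N·mm.
Critical point at (x, y) = (80, 70) from centroid. f_tx = M·y/J = 192 N/mm; f_ty = M·x/J = 219.5 N/mm.
Resultant f_max = √[f_tx² + (f_v + f_ty)²] = √[192² + (86.43 + 219.5)²] = 361.2 N/mm.
Capacity per unit length: r_n/Ω = (1/2.0) × 0.6 × 550 × (0.707 × 5) = 583.3 N/mm.
361.2 ≤ 583.3 → adequate.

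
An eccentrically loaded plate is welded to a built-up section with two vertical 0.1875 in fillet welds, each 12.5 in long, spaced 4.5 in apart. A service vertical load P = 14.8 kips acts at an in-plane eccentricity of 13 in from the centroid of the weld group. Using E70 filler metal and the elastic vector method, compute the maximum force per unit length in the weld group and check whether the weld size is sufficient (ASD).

f_max ≈ 3.08 kip/in; NOT adequate

E70XX → F_EXX = 70 ksi.
Total weld length L_w = 25 in. Treat welds as unit-width lines.
Polar moment about centroid: J = 2[d³/12 + d(b/2)²] = 2[12.5³/12 + 12.5×2.25²] = 452.1 in³.
Direct shear f_v = P/L_w = 14.8 / 25 = 0.592 kip/in (vertical).
Torsion M = P·e = 14.8 × 13 = 192.4 kip·in.
Critical point at (x, y) = (2.25, 6.25) from centroid. f_tx = M·y/J = 2.66 kip/in; f_ty = M·x/J = 0.9576 kip/in.
Resultant f_max = √[f_tx² + (f_v + f_ty)²] = √[2.66² + (0.592 + 0.9576)²] = 3.078 kip/in.
Capacity per unit length: r_n/Ω = (1/2.0) × 0.6 × 70 × (0.707 × 0.1875) = 2.784 kip/in.
3.078 > 2.784 → NOT adequate.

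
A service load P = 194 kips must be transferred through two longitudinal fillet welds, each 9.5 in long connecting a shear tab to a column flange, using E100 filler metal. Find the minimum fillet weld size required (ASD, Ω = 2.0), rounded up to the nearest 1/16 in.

E100XX → F_EXX = 100 ksi.
Total weld length L = 19 in.
Required throat t_e = P × Ω / (0.6 F_EXX × L) = 194 × 2.0 / (0.6 × 100 × 19) = 0.3404 in.
Required leg w = t_e / 0.707 = 0.4814 in → use 1/2 in.

w = 1/2 in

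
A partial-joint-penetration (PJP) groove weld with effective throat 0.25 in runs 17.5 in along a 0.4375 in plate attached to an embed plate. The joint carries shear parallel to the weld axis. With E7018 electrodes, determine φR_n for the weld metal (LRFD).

E70XX → F_EXX = 70 ksi.
Effective throat (given) t_e = 0.25 in.
A_we = 0.25 × 17.5 = 4.375 in².
F_nw = 0.6 F_EXX = 42 ksi.
φR_n = 0.75 × 42 × 4.375 = 137.8 kips.

φR_n ≈ 138 kips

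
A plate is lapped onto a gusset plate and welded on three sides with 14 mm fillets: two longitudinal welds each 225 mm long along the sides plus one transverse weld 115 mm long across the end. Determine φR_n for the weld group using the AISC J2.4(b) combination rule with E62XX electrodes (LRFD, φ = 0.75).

φR_n ≈ 1560 kN

E62XX → F_EXX = 620 MPa.
t_e = 0.707 × 14 = 9.898 mm.
R_nwl = 0.6 × 620 × 9.898 × 450 × 10⁻³ = 1657 kN (longitudinal, 2 welds).
R_nwt = 0.6 × 620 × 9.898 × 115 × 10⁻³ = 423.4 kN (transverse, base value).
(i) R_nwl + R_nwt = 2080 kN; (ii) 0.85 R_nwl + 1.5 R_nwt = 2044 kN.
R_n = max = 2080 kN [governs: (i)]; φR_n = 1560 kN.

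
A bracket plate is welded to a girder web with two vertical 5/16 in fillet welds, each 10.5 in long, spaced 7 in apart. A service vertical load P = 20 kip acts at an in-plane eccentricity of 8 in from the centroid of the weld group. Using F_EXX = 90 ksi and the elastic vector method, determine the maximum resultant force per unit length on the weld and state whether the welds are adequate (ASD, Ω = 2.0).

Total weld length L_w = 21 in. Treat welds as unit-width lines.
Polar moment about centroid: J = 2[d³/12 + d(b/2)²] = 2[10.5³/12 + 10.5×3.5²] = 450.2 in³.
Direct shear f_v = P/L_w = 20 / 21 = 0.9524 kip/in (vertical).
Torsion M = P·e = 20 × 8 = 160 kip·in.
Critical point at (x, y) = (3.5, 5.25) from centroid. f_tx = M·y/J = 1.866 kip/in; f_ty = M·x/J = 1.244 kip/in.
Resultant f_max = √[f_tx² + (f_v + f_ty)²] = √[1.866² + (0.9524 + 1.244)²] = 2.882 kip/in.
Capacity per unit length: r_n/Ω = (1/2.0) × 0.6 × 90 × (0.707 × 0.3125) = 5.965 kip/in.
2.882 ≤ 5.965 → adequate.

f_max ≈ 2.88 kip/in; adequate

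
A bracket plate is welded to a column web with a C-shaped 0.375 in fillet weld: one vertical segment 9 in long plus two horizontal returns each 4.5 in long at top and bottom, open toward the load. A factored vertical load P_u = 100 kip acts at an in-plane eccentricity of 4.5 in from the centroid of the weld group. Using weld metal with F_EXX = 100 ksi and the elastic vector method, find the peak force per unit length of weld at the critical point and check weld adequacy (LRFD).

Total weld length L_w = 18 in. Treat welds as unit-width lines.
Centroid: x̄ = 2×4.5×2.25 / 18 = 1.125 in from the vertical weld.
Polar moment about centroid: J = I_x + I_y = [9³/12 + 2×4.5×4.5²] + [9×1.125² + 2(4.5³/12 + 4.5×1.125²)] = 281 in³.
Direct shear f_v = P/L_w = 100 / 18 = 5.556 kip/in (vertical).
Torsion M = P·e = 100 × 4.5 = 450 kip·in.
Critical point at (x, y) = (3.375, 4.5) from centroid. f_tx = M·y/J = 7.207 kip/in; f_ty = M·x/J = 5.405 kip/in.
Resultant f_max = √[f_tx² + (f_v + f_ty)²] = √[7.207² + (5.556 + 5.405)²] = 13.12 kip/in.
Capacity per unit length: φr_n = 0.75 × 0.6 × 100 × (0.707 × 0.375) = 11.93 kip/in.
13.12 > 11.93 → NOT adequate.

f_max ≈ 13.1 kip/in; NOT adequate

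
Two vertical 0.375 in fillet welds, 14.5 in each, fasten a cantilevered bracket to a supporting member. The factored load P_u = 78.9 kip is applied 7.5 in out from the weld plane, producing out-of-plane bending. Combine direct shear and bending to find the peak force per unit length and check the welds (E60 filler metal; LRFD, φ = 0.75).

E60XX → F_EXX = 60 ksi.
L_w = 2 × 14.5 = 29 in; section modulus (unit throat) S = 2 × L²/6 = 70.08 in².
Direct shear f_v = P/L_w = 78.9/29 = 2.721 kip/in.
Moment M = P × e = 78.9 × 7.5 = 591.75 kip·in; bending f_b = M/S = 8.444 kip/in.
f_max = √(f_v² + f_b²) = √(2.721² + 8.444²) = 8.871 kip/in.
φr_n = 0.75 × 0.6 × 60 × (0.707 × 0.375) = 7.158 kip/in → NOT adequate.

f_max ≈ 8.87 kip/in; NOT adequate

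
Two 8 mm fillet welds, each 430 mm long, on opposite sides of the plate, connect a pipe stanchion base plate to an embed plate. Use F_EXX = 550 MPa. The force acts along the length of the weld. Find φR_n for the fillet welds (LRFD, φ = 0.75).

φR_n ≈ 1200 kN

Effective throat t_e = 0.707 × 8 = 5.656 mm.
Total length L = 860 mm; A_we = 5.656 × 860 = 4864 mm².
F_nw = 0.6 F_EXX = 0.6 × 550 = 330 MPa.
φR_n = 0.75 × 330 × 4864 × 10⁻³ = 1204 kN.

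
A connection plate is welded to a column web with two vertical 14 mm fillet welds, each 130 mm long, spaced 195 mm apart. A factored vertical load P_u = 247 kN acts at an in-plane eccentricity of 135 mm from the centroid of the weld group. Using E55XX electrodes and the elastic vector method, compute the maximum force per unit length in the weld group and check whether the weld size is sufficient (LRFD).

f_max ≈ 2230 N/mm; adequate

E55XX → F_EXX = 550 MPa.
Total weld length L_w = 260 mm. Treat welds as unit-width lines.
Polar moment about centroid: J = 2[d³/12 + d(b/2)²] = 2[130³/12 + 130×97.5²] = 2838000 mm³.
Direct shear f_v = P/L_w = 247×10³ / 260 = 950 N/mm (vertical).
Torsion M = P·e = 247×10³ × 135 = 33345000 N·mm.
Critical point at (x, y) = (97.5, 65) from centroid. f_tx = M·y/J = 763.8 N/mm; f_ty = M·x/J = 1146 N/mm.
Resultant f_max = √[f_tx² + (f_v + f_ty)²] = √[763.8² + (950 + 1146)²] = 2230 N/mm.
Capacity per unit length: φr_n = 0.75 × 0.6 × 550 × (0.707 × 14) = 2450 N/mm.
2230 ≤ 2450 → adequate.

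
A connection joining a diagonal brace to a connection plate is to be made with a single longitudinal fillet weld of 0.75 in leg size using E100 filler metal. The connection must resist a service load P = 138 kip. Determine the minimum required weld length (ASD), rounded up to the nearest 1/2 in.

E100XX → F_EXX = 100 ksi.
Throat t_e = 0.707 × 0.75 = 0.5302 in.
r_n/Ω = (0.6 × 100 × 0.5302) / 2.0 = 15.91 kip/in.
L_req = P / (r_n/Ω) = 138 / 15.91 = 8.675 in total.
Round up → use L = 9 in.

L = 9 in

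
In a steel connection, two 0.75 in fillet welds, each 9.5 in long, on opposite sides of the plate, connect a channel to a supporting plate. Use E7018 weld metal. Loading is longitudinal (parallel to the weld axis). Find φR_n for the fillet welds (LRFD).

E70XX → F_EXX = 70 ksi.
Effective throat t_e = 0.707 × 0.75 = 0.5302 in.
Total length L = 19 in; A_we = 0.5302 × 19 = 10.07 in².
F_nw = 0.6 F_EXX = 0.6 × 70 = 42 ksi.
φR_n = 0.75 × 42 × 10.07 = 317.4 kip.

φR_n ≈ 317 kip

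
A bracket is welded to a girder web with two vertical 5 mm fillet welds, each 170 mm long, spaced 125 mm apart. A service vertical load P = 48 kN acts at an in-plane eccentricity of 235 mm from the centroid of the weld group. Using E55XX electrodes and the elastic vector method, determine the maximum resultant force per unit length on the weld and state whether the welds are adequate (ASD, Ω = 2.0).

E55XX → F_EXX = 550 MPa.
Total weld length L_w = 340 mm. Treat welds as unit-width lines.
Polar moment about centroid: J = 2[d³/12 + d(b/2)²] = 2[170³/12 + 170×62.5²] = 2147000 mm³.
Direct shear f_v = P/L_w = 48×10³ / 340 = 141.2 N/mm (vertical).
Torsion M = P·e = 48×10³ × 235 = 11280000 N·mm.
Critical point at (x, y) = (62.5, 85) from centroid. f_tx = M·y/J = 446.6 N/mm; f_ty = M·x/J = 328.4 N/mm.
Resultant f_max = √[f_tx² + (f_v + f_ty)²] = √[446.6² + (141.2 + 328.4)²] = 648 N/mm.
Capacity per unit length: r_n/Ω = (1/2.0) × 0.6 × 550 × (0.707 × 5) = 583.3 N/mm.
648 > 583.3 → NOT adequate.

f_max ≈ 648 N/mm; NOT adequate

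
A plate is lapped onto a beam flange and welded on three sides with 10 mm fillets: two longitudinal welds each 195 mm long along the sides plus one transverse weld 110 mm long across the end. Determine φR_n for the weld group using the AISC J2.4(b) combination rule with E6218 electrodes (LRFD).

E62XX → F_EXX = 620 MPa.
t_e = 0.707 × 10 = 7.07 mm.
R_nwl = 0.6 × 620 × 7.07 × 390 × 10⁻³ = 1026 kN (longitudinal, 2 welds).
R_nwt = 0.6 × 620 × 7.07 × 110 × 10⁻³ = 289.3 kN (transverse, base value).
(i) R_nwl + R_nwt = 1315 kN; (ii) 0.85 R_nwl + 1.5 R_nwt = 1306 kN.
R_n = max = 1315 kN [governs: (i)]; φR_n = 986.3 kN.

φR_n ≈ 986 kN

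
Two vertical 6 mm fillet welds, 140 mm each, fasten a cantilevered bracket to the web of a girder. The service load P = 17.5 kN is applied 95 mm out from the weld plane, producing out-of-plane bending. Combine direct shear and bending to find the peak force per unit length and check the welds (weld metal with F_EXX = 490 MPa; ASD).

L_w = 2 × 140 = 280 mm; section modulus (unit throat) S = 2 × L²/6 = 6533 mm².
Direct shear f_v = P/L_w = 17.5×10³/280 = 62.5 N/mm.
Moment M = P × e = 17.5×10³ × 95 = 1662500 N·mm; bending f_b = M/S = 254.5 N/mm.
f_max = √(f_v² + f_b²) = √(62.5² + 254.5²) = 262 N/mm.
r_n/Ω = (1/2.0) × 0.6 × 490 × (0.707 × 6) = 623.6 N/mm → adequate.

f_max ≈ 262 N/mm; adequate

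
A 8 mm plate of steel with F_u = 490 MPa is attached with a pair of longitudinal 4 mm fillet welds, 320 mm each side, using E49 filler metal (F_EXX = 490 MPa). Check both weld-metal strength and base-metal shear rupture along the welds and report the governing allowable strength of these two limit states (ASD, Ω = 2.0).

t_e = 0.707 × 4 = 2.828 mm; L = 640 mm.
Weld metal: R_n/Ω = (1/2.0) × 0.6 × 490 × 2.828 × 640 × 10⁻³ = 266.1 kN.
Base metal (shear rupture): R_n/Ω = (1/2.0) × 0.6 × 490 × 8 × 640 × 10⁻³ = 752.6 kN.
Governing: weld metal.

R_n/Ω ≈ 266 kN (weld metal governs)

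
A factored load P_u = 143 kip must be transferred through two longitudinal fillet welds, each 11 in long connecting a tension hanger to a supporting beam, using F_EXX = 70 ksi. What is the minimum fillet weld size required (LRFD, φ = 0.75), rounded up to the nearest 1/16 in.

w = 5/16 in

Total weld length L = 22 in.
Required throat t_e = P_u / (φ × 0.6 F_EXX × L) = 143 / (0.75 × 0.6 × 70 × 22) = 0.2063 in.
Required leg w = t_e / 0.707 = 0.2919 in → use 5/16 in.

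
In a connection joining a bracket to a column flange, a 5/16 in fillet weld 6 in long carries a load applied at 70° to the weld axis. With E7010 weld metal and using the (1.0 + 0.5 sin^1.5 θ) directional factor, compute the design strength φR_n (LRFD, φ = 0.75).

φR_n ≈ 60.8 kip

E70XX → F_EXX = 70 ksi.
t_e = 0.707 × 0.3125 = 0.2209 in; A_we = 0.2209 × 6 = 1.326 in².
Directional factor: 1.0 + 0.5 sin^1.5(70°) = 1.455.
F_nw = 0.6 × 70 × 1.455 = 61.13 ksi.
φR_n = 0.75 × 61.13 × 1.326 = 60.78 kip.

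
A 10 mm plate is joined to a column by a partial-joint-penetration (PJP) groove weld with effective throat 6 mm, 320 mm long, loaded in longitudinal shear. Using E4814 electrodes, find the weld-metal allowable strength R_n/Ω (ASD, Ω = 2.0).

R_n/Ω ≈ 276 kN

E48XX → F_EXX = 480 MPa.
Effective throat (given) t_e = 6 mm.
A_we = 6 × 320 = 1920 mm².
F_nw = 0.6 F_EXX = 288 MPa.
R_n/Ω = (288 × 1920) / 2.0 × 10⁻³ = 276.5 kN.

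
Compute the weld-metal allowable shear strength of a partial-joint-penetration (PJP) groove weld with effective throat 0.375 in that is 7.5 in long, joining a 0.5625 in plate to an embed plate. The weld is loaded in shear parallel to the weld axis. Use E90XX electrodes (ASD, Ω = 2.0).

E90XX → F_EXX = 90 ksi.
Effective throat (given) t_e = 0.375 in.
A_we = 0.375 × 7.5 = 2.812 in².
F_nw = 0.6 F_EXX = 54 ksi.
R_n/Ω = (54 × 2.812) / 2.0 = 75.94 kips.

R_n/Ω ≈ 75.9 kips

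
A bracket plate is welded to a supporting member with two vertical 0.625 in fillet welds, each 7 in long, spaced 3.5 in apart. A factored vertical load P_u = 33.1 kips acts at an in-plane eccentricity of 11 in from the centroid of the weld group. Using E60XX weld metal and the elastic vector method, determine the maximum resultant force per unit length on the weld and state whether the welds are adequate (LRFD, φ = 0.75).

E60XX → F_EXX = 60 ksi.
Total weld length L_w = 14 in. Treat welds as unit-width lines.
Polar moment about centroid: J = 2[d³/12 + d(b/2)²] = 2[7³/12 + 7×1.75²] = 100 in³.
Direct shear f_v = P/L_w = 33.1 / 14 = 2.364 kip/in (vertical).
Torsion M = P·e = 33.1 × 11 = 364.1 kip·in.
Critical point at (x, y) = (1.75, 3.5) from centroid. f_tx = M·y/J = 12.74 kip/in; f_ty = M·x/J = 6.369 kip/in.
Resultant f_max = √[f_tx² + (f_v + f_ty)²] = √[12.74² + (2.364 + 6.369)²] = 15.44 kip/in.
Capacity per unit length: φr_n = 0.75 × 0.6 × 60 × (0.707 × 0.625) = 11.93 kip/in.
15.44 > 11.93 → NOT adequate.

f_max ≈ 15.4 kip/in; NOT adequate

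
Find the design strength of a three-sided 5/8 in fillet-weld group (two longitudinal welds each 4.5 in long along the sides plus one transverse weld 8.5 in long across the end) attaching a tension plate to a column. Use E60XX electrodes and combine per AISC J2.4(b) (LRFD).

E60XX → F_EXX = 60 ksi.
t_e = 0.707 × 0.625 = 0.4419 in.
R_nwl = 0.6 × 60 × 0.4419 × 9 = 143.2 kip (longitudinal, 2 welds).
R_nwt = 0.6 × 60 × 0.4419 × 8.5 = 135.2 kip (transverse, base value).
(i) R_nwl + R_nwt = 278.4 kip; (ii) 0.85 R_nwl + 1.5 R_nwt = 324.5 kip.
R_n = max = 324.5 kip [governs: (ii)]; φR_n = 243.4 kip.

φR_n ≈ 243 kip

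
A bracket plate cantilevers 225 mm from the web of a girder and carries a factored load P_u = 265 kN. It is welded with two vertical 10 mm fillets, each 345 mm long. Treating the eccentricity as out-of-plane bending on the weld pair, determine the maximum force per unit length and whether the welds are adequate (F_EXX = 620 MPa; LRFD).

f_max ≈ 1550 N/mm; adequate

L_w = 2 × 345 = 690 mm; section modulus (unit throat) S = 2 × L²/6 = 39680 mm².
Direct shear f_v = P/L_w = 265×10³/690 = 384.1 N/mm.
Moment M = P × e = 265×10³ × 225 = 59625000 N·mm; bending f_b = M/S = 1503 N/mm.
f_max = √(f_v² + f_b²) = √(384.1² + 1503²) = 1551 N/mm.
φr_n = 0.75 × 0.6 × 620 × (0.707 × 10) = 1973 N/mm → adequate.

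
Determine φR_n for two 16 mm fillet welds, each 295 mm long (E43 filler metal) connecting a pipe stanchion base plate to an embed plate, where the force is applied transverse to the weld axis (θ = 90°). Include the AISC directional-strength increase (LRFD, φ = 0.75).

φR_n ≈ 1940 kN

E43XX → F_EXX = 430 MPa.
t_e = 0.707 × 16 = 11.31 mm; A_we = 11.31 × 590 = 6674 mm².
Directional factor: 1.0 + 0.5 sin^1.5(90°) = 1.5.
F_nw = 0.6 × 430 × 1.5 = 387 MPa.
φR_n = 0.75 × 387 × 6674 × 10⁻³ = 1937 kN.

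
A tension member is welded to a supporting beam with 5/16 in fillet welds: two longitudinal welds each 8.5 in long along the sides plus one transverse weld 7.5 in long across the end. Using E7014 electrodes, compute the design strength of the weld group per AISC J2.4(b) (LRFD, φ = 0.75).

φR_n ≈ 179 kips

E70XX → F_EXX = 70 ksi.
t_e = 0.707 × 0.3125 = 0.2209 in.
R_nwl = 0.6 × 70 × 0.2209 × 17 = 157.7 kips (longitudinal, 2 welds).
R_nwt = 0.6 × 70 × 0.2209 × 7.5 = 69.6 kips (transverse, base value).
(i) R_nwl + R_nwt = 227.3 kips; (ii) 0.85 R_nwl + 1.5 R_nwt = 238.5 kips.
R_n = max = 238.5 kips [governs: (ii)]; φR_n = 178.9 kips.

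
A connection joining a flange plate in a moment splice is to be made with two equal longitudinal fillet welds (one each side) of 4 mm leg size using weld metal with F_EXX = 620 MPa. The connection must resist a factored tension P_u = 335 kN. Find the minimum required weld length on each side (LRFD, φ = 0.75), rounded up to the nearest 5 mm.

Throat t_e = 0.707 × 4 = 2.828 mm.
φr_n = 0.75 × 0.6 × 620 × 2.828 × 10⁻³ = 0.789 kN/mm.
L_req = P_u / φr_n = 335 / 0.789 = 424.6 mm total.
Per side: 424.6 / 2 = 212.3 mm.
Round up → use L = 215 mm on each side.

L = 215 mm on each side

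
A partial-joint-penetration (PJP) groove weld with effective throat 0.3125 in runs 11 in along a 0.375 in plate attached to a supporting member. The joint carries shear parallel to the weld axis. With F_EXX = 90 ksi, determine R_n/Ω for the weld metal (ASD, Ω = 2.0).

R_n/Ω ≈ 92.8 kip

Effective throat (given) t_e = 0.3125 in.
A_we = 0.3125 × 11 = 3.438 in².
F_nw = 0.6 F_EXX = 54 ksi.
R_n/Ω = (54 × 3.438) / 2.0 = 92.81 kip.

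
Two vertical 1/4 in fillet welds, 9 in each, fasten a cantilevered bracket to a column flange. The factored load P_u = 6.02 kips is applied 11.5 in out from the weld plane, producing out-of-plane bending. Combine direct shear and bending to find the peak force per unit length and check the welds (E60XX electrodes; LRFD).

E60XX → F_EXX = 60 ksi.
L_w = 2 × 9 = 18 in; section modulus (unit throat) S = 2 × L²/6 = 27 in².
Direct shear f_v = P/L_w = 6.02/18 = 0.3344 kip/in.
Moment M = P × e = 6.02 × 11.5 = 69.23 kip·in; bending f_b = M/S = 2.564 kip/in.
f_max = √(f_v² + f_b²) = √(0.3344² + 2.564²) = 2.586 kip/in.
φr_n = 0.75 × 0.6 × 60 × (0.707 × 0.25) = 4.772 kip/in → adequate.

f_max ≈ 2.59 kip/in; adequate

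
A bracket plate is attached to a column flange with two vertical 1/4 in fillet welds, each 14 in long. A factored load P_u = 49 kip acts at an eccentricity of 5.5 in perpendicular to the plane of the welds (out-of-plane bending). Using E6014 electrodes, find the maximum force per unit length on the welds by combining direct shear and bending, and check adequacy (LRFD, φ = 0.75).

E60XX → F_EXX = 60 ksi.
L_w = 2 × 14 = 28 in; section modulus (unit throat) S = 2 × L²/6 = 65.33 in².
Direct shear f_v = P/L_w = 49/28 = 1.75 kip/in.
Moment M = P × e = 49 × 5.5 = 269.5 kip·in; bending f_b = M/S = 4.125 kip/in.
f_max = √(f_v² + f_b²) = √(1.75² + 4.125²) = 4.481 kip/in.
φr_n = 0.75 × 0.6 × 60 × (0.707 × 0.25) = 4.772 kip/in → adequate.

f_max ≈ 4.48 kip/in; adequate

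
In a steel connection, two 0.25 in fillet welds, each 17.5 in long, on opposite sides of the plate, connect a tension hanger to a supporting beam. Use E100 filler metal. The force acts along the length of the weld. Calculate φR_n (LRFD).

E100XX → F_EXX = 100 ksi.
Effective throat t_e = 0.707 × 0.25 = 0.1767 in.
Total length L = 35 in; A_we = 0.1767 × 35 = 6.186 in².
F_nw = 0.6 F_EXX = 0.6 × 100 = 60 ksi.
φR_n = 0.75 × 60 × 6.186 = 278.4 kip.

φR_n ≈ 278 kip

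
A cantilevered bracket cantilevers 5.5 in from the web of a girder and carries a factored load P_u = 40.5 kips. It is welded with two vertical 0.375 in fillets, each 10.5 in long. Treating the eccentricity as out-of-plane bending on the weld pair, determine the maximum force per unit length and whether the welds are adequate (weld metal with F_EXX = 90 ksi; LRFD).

L_w = 2 × 10.5 = 21 in; section modulus (unit throat) S = 2 × L²/6 = 36.75 in².
Direct shear f_v = P/L_w = 40.5/21 = 1.929 kip/in.
Moment M = P × e = 40.5 × 5.5 = 222.75 kip·in; bending f_b = M/S = 6.061 kip/in.
f_max = √(f_v² + f_b²) = √(1.929² + 6.061²) = 6.361 kip/in.
φr_n = 0.75 × 0.6 × 90 × (0.707 × 0.375) = 10.74 kip/in → adequate.

f_max ≈ 6.36 kip/in; adequate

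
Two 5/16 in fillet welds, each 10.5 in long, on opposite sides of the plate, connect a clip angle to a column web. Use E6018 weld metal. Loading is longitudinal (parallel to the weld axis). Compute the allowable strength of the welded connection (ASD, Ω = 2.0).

E60XX → F_EXX = 60 ksi.
Effective throat t_e = 0.707 × 0.3125 = 0.2209 in.
Total length L = 21 in; A_we = 0.2209 × 21 = 4.64 in².
F_nw = 0.6 F_EXX = 0.6 × 60 = 36 ksi.
R_n = 36 × 4.64 = 167 kips; R_n/Ω = 167/2.0 = 83.51 kips.

R_n/Ω ≈ 83.5 kips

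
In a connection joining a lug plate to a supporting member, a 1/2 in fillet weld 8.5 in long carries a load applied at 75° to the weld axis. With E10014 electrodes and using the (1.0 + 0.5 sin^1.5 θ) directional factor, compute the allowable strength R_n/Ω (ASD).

E100XX → F_EXX = 100 ksi.
t_e = 0.707 × 0.5 = 0.3535 in; A_we = 0.3535 × 8.5 = 3.005 in².
Directional factor: 1.0 + 0.5 sin^1.5(75°) = 1.475.
F_nw = 0.6 × 100 × 1.475 = 88.48 ksi.
R_n/Ω = (88.48 × 3.005) / 2.0 = 132.9 kips.

R_n/Ω ≈ 133 kips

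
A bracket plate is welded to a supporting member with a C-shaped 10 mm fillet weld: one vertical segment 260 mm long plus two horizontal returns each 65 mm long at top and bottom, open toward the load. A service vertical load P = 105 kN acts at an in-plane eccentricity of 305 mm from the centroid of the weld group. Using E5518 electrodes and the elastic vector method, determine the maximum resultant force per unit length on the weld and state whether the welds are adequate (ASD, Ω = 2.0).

f_max ≈ 1310 N/mm; NOT adequate

E55XX → F_EXX = 550 MPa.
Total weld length L_w = 390 mm. Treat welds as unit-width lines.
Centroid: x̄ = 2×65×32.5 / 390 = 10.83 mm from the vertical weld.
Polar moment about centroid: J = I_x + I_y = [260³/12 + 2×65×130²] + [260×10.83² + 2(65³/12 + 65×21.67²)] = 3799000 mm³.
Direct shear f_v = P/L_w = 105×10³ / 390 = 269.2 N/mm (vertical).
Torsion M = P·e = 105×10³ × 305 = 32025000 N·mm.
Critical point at (x, y) = (54.17, 130) from centroid. f_tx = M·y/J = 1096 N/mm; f_ty = M·x/J = 456.6 N/mm.
Resultant f_max = √[f_tx² + (f_v + f_ty)²] = √[1096² + (269.2 + 456.6)²] = 1314 N/mm.
Capacity per unit length: r_n/Ω = (1/2.0) × 0.6 × 550 × (0.707 × 10) = 1167 N/mm.
1314 > 1167 → NOT adequate.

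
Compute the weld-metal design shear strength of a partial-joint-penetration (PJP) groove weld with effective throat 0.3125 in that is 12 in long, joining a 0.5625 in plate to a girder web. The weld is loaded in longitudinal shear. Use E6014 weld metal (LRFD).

E60XX → F_EXX = 60 ksi.
Effective throat (given) t_e = 0.3125 in.
A_we = 0.3125 × 12 = 3.75 in².
F_nw = 0.6 F_EXX = 36 ksi.
φR_n = 0.75 × 36 × 3.75 = 101.2 kip.

φR_n ≈ 101 kip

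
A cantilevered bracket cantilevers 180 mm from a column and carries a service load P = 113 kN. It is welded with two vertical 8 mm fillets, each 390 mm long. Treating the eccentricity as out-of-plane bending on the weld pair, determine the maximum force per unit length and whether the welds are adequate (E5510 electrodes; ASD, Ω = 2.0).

f_max ≈ 427 N/mm; adequate

E55XX → F_EXX = 550 MPa.
L_w = 2 × 390 = 780 mm; section modulus (unit throat) S = 2 × L²/6 = 50700 mm².
Direct shear f_v = P/L_w = 113×10³/780 = 144.9 N/mm.
Moment M = P × e = 113×10³ × 180 = 20340000 N·mm; bending f_b = M/S = 401.2 N/mm.
f_max = √(f_v² + f_b²) = √(144.9² + 401.2²) = 426.5 N/mm.
r_n/Ω = (1/2.0) × 0.6 × 550 × (0.707 × 8) = 933.2 N/mm → adequate.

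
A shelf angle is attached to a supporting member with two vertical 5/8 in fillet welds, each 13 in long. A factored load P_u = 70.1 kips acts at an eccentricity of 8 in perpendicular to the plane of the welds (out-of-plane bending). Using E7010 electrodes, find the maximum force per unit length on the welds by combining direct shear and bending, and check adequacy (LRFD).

f_max ≈ 10.3 kip/in; adequate

E70XX → F_EXX = 70 ksi.
L_w = 2 × 13 = 26 in; section modulus (unit throat) S = 2 × L²/6 = 56.33 in².
Direct shear f_v = P/L_w = 70.1/26 = 2.696 kip/in.
Moment M = P × e = 70.1 × 8 = 560.8 kip·in; bending f_b = M/S = 9.955 kip/in.
f_max = √(f_v² + f_b²) = √(2.696² + 9.955²) = 10.31 kip/in.
φr_n = 0.75 × 0.6 × 70 × (0.707 × 0.625) = 13.92 kip/in → adequate.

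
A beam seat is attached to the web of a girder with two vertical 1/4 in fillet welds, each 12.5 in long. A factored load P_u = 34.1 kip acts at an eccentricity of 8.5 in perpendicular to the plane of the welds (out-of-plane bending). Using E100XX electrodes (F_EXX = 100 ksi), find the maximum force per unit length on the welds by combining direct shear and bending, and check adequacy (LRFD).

L_w = 2 × 12.5 = 25 in; section modulus (unit throat) S = 2 × L²/6 = 52.08 in².
Direct shear f_v = P/L_w = 34.1/25 = 1.364 kip/in.
Moment M = P × e = 34.1 × 8.5 = 289.85 kip·in; bending f_b = M/S = 5.565 kip/in.
f_max = √(f_v² + f_b²) = √(1.364² + 5.565²) = 5.73 kip/in.
φr_n = 0.75 × 0.6 × 100 × (0.707 × 0.25) = 7.954 kip/in → adequate.

f_max ≈ 5.73 kip/in; adequate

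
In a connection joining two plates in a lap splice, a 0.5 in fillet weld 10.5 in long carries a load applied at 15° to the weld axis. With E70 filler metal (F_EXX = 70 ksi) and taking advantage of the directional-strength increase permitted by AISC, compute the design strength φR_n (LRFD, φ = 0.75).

φR_n ≈ 125 kips

t_e = 0.707 × 0.5 = 0.3535 in; A_we = 0.3535 × 10.5 = 3.712 in².
Directional factor: 1.0 + 0.5 sin^1.5(15°) = 1.066.
F_nw = 0.6 × 70 × 1.066 = 44.77 ksi.
φR_n = 0.75 × 44.77 × 3.712 = 124.6 kips.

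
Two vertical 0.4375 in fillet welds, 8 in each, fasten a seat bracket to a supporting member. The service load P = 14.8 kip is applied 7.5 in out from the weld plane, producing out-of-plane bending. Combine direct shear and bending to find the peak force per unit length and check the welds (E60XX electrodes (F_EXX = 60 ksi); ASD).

f_max ≈ 5.28 kip/in; adequate

L_w = 2 × 8 = 16 in; section modulus (unit throat) S = 2 × L²/6 = 21.33 in².
Direct shear f_v = P/L_w = 14.8/16 = 0.925 kip/in.
Moment M = P × e = 14.8 × 7.5 = 111 kip·in; bending f_b = M/S = 5.203 kip/in.
f_max = √(f_v² + f_b²) = √(0.925² + 5.203²) = 5.285 kip/in.
r_n/Ω = (1/2.0) × 0.6 × 60 × (0.707 × 0.4375) = 5.568 kip/in → adequate.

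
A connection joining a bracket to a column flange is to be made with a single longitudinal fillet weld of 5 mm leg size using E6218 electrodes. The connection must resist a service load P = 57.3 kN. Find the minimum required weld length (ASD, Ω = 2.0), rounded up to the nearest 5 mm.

L = 90 mm

E62XX → F_EXX = 620 MPa.
Throat t_e = 0.707 × 5 = 3.535 mm.
r_n/Ω = (0.6 × 620 × 3.535) / 2.0 = 657.5 N/mm = 0.6575 kN/mm.
L_req = P / (r_n/Ω) = 57.3 / 0.6575 = 87.15 mm total.
Round up → use L = 90 mm.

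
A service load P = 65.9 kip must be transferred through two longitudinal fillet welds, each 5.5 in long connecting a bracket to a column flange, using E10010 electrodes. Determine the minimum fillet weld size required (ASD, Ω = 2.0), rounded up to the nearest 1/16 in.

E100XX → F_EXX = 100 ksi.
Total weld length L = 11 in.
Required throat t_e = P × Ω / (0.6 F_EXX × L) = 65.9 × 2.0 / (0.6 × 100 × 11) = 0.1997 in.
Required leg w = t_e / 0.707 = 0.2825 in → use 5/16 in.

w = 5/16 in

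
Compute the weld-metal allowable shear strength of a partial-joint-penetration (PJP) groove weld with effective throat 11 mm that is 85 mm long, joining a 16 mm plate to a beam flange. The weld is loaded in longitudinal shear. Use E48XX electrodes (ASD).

E48XX → F_EXX = 480 MPa.
Effective throat (given) t_e = 11 mm.
A_we = 11 × 85 = 935 mm².
F_nw = 0.6 F_EXX = 288 MPa.
R_n/Ω = (288 × 935) / 2.0 × 10⁻³ = 134.6 kN.

R_n/Ω ≈ 135 kN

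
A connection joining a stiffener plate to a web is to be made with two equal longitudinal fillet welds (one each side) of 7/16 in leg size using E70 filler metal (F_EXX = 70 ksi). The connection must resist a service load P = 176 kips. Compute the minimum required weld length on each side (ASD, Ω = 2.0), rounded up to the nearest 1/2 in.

Throat t_e = 0.707 × 0.4375 = 0.3093 in.
r_n/Ω = (0.6 × 70 × 0.3093) / 2.0 = 6.496 kip/in.
L_req = P / (r_n/Ω) = 176 / 6.496 = 27.1 in total.
Per side: 27.1 / 2 = 13.55 in.
Round up → use L = 14 in on each side.

L = 14 in on each side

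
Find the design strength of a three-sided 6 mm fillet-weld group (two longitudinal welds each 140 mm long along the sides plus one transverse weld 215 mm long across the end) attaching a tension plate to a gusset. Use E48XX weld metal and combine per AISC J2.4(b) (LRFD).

φR_n ≈ 514 kN

E48XX → F_EXX = 480 MPa.
t_e = 0.707 × 6 = 4.242 mm.
R_nwl = 0.6 × 480 × 4.242 × 280 × 10⁻³ = 342.1 kN (longitudinal, 2 welds).
R_nwt = 0.6 × 480 × 4.242 × 215 × 10⁻³ = 262.7 kN (transverse, base value).
(i) R_nwl + R_nwt = 604.7 kN; (ii) 0.85 R_nwl + 1.5 R_nwt = 684.8 kN.
R_n = max = 684.8 kN [governs: (ii)]; φR_n = 513.6 kN.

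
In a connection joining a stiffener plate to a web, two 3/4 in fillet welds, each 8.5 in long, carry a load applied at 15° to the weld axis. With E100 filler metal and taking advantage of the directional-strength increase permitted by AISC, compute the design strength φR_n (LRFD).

E100XX → F_EXX = 100 ksi.
t_e = 0.707 × 0.75 = 0.5302 in; A_we = 0.5302 × 17 = 9.014 in².
Directional factor: 1.0 + 0.5 sin^1.5(15°) = 1.066.
F_nw = 0.6 × 100 × 1.066 = 63.95 ksi.
φR_n = 0.75 × 63.95 × 9.014 = 432.3 kips.

φR_n ≈ 432 kips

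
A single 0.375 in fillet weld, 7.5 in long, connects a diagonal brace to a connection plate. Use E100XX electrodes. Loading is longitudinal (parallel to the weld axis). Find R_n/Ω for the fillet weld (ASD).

R_n/Ω ≈ 59.7 kips

E100XX → F_EXX = 100 ksi.
Effective throat t_e = 0.707 × 0.375 = 0.2651 in.
Total length L = 7.5 in; A_we = 0.2651 × 7.5 = 1.988 in².
F_nw = 0.6 F_EXX = 0.6 × 100 = 60 ksi.
R_n = 60 × 1.988 = 119.3 kips; R_n/Ω = 119.3/2.0 = 59.65 kips.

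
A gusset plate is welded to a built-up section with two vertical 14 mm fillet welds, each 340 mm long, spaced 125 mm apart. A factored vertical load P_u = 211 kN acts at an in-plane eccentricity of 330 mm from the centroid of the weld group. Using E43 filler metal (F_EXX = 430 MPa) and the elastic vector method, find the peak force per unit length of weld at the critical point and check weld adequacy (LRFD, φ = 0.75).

Total weld length L_w = 680 mm. Treat welds as unit-width lines.
Polar moment about centroid: J = 2[d³/12 + d(b/2)²] = 2[340³/12 + 340×62.5²] = 9207000 mm³.
Direct shear f_v = P/L_w = 211×10³ / 680 = 310.3 N/mm (vertical).
Torsion M = P·e = 211×10³ × 330 = 69630000 N·mm.
Critical point at (x, y) = (62.5, 170) from centroid. f_tx = M·y/J = 1286 N/mm; f_ty = M·x/J = 472.7 N/mm.
Resultant f_max = √[f_tx² + (f_v + f_ty)²] = √[1286² + (310.3 + 472.7)²] = 1505 N/mm.
Capacity per unit length: φr_n = 0.75 × 0.6 × 430 × (0.707 × 14) = 1915 N/mm.
1505 ≤ 1915 → adequate.

f_max ≈ 1510 N/mm; adequate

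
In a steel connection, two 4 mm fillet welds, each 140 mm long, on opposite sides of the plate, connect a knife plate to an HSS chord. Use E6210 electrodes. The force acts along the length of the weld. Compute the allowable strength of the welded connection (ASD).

E62XX → F_EXX = 620 MPa.
Effective throat t_e = 0.707 × 4 = 2.828 mm.
Total length L = 280 mm; A_we = 2.828 × 280 = 791.8 mm².
F_nw = 0.6 F_EXX = 0.6 × 620 = 372 MPa.
R_n = 372 × 791.8 × 10⁻³ = 294.6 kN; R_n/Ω = 294.6/2.0 = 147.3 kN.

R_n/Ω ≈ 147 kN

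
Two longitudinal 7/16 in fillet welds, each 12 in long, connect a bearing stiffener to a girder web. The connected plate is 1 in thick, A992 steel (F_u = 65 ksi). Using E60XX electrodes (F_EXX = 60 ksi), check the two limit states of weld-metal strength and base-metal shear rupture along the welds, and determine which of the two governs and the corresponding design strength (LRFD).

φR_n ≈ 200 kips (weld metal governs)

t_e = 0.707 × 0.4375 = 0.3093 in; L = 24 in.
Weld metal: φR_n = 0.75 × 0.6 × 60 × 0.3093 × 24 = 200.4 kips.
Base metal (shear rupture): φR_n = 0.75 × 0.6 × 65 × 1 × 24 = 702 kips.
Governing: weld metal.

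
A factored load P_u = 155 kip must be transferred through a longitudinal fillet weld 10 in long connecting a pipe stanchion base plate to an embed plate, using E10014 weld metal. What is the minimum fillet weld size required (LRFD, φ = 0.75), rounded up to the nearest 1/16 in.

E100XX → F_EXX = 100 ksi.
Total weld length L = 10 in.
Required throat t_e = P_u / (φ × 0.6 F_EXX × L) = 155 / (0.75 × 0.6 × 100 × 10) = 0.3444 in.
Required leg w = t_e / 0.707 = 0.4872 in → use 1/2 in.

w = 1/2 in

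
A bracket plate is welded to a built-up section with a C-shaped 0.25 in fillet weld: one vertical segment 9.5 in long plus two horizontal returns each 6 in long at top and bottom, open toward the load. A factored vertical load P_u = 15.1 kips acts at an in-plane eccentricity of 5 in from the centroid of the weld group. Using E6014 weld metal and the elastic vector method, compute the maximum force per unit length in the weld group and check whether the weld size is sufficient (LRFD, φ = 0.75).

f_max ≈ 1.69 kip/in; adequate

E60XX → F_EXX = 60 ksi.
Total weld length L_w = 21.5 in. Treat welds as unit-width lines.
Centroid: x̄ = 2×6×3 / 21.5 = 1.674 in from the vertical weld.
Polar moment about centroid: J = I_x + I_y = [9.5³/12 + 2×6×4.75²] + [9.5×1.674² + 2(6³/12 + 6×1.326²)] = 425.9 in³.
Direct shear f_v = P/L_w = 15.1 / 21.5 = 0.7023 kip/in (vertical).
Torsion M = P·e = 15.1 × 5 = 75.5 kip·in.
Critical point at (x, y) = (4.326, 4.75) from centroid. f_tx = M·y/J = 0.842 kip/in; f_ty = M·x/J = 0.7668 kip/in.
Resultant f_max = √[f_tx² + (f_v + f_ty)²] = √[0.842² + (0.7023 + 0.7668)²] = 1.693 kip/in.
Capacity per unit length: φr_n = 0.75 × 0.6 × 60 × (0.707 × 0.25) = 4.772 kip/in.
1.693 ≤ 4.772 → adequate.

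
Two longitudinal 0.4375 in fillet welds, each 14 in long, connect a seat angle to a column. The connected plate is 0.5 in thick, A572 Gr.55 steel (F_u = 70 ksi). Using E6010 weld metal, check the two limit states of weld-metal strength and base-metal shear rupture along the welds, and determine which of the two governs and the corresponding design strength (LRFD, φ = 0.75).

φR_n ≈ 234 kips (weld metal governs)

E60XX → F_EXX = 60 ksi.
t_e = 0.707 × 0.4375 = 0.3093 in; L = 28 in.
Weld metal: φR_n = 0.75 × 0.6 × 60 × 0.3093 × 28 = 233.8 kips.
Base metal (shear rupture): φR_n = 0.75 × 0.6 × 70 × 0.5 × 28 = 441 kips.
Governing: weld metal.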